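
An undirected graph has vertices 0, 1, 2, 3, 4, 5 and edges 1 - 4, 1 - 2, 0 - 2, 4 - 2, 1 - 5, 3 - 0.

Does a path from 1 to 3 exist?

Explore from 1.
Distance 1: reach 2, 4, 5.
Distance 2: reach 0.
Distance 3: reach 3.
Found 3.

Yes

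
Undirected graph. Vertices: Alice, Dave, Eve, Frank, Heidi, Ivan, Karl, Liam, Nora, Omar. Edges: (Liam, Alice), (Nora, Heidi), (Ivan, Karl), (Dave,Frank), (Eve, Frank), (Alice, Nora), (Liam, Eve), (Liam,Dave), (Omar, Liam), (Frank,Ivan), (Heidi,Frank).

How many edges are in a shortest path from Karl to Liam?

Distance 0: Karl.
Distance 1: Ivan.
Distance 2: Frank.
Distance 3: Dave, Eve, Heidi.
Distance 4: Liam, Nora — contains Liam.

4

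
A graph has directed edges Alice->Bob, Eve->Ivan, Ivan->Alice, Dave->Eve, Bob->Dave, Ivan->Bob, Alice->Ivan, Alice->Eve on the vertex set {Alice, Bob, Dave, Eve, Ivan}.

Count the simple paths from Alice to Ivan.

3

Alice→Bob→Dave→Eve→Ivan
Alice→Eve→Ivan
Alice→Ivan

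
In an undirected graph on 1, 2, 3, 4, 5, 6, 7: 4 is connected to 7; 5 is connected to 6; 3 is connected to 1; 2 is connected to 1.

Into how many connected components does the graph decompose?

3

From 1: component {1, 2, 3}.
From 4: component {4, 7}.
From 5: component {5, 6}.
That's 3 components.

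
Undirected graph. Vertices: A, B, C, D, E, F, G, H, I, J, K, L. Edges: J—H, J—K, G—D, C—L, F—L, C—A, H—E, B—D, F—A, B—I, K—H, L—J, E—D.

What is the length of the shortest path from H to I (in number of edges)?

4

Distance 0: H.
Distance 1: E, J, K.
Distance 2: D, L.
Distance 3: B, C, F, G.
Distance 4: A, I — contains I.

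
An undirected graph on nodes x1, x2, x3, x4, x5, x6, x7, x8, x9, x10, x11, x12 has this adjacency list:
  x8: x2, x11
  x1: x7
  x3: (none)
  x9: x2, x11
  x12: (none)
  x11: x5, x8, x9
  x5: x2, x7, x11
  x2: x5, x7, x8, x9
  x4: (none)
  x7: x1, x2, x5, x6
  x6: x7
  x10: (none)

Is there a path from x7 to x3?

No

Explore from x7.
Distance 1: reach x1, x2, x5, x6.
Distance 2: reach x8, x9, x11.
The search is exhausted without reaching x3; it lies in a different component.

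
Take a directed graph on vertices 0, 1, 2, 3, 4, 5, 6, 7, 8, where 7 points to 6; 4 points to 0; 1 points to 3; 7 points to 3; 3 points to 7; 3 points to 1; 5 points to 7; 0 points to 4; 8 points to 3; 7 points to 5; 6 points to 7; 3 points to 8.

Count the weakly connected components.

3

From 0: component {0, 4}.
From 1: component {1, 3, 5, 6, 7, 8}.
From 2: component {2}.
That's 3 components.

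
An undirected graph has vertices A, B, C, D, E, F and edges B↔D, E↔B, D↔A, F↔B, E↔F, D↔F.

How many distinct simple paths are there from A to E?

4

A–D–B–E
A–D–B–F–E
A–D–F–B–E
A–D–F–E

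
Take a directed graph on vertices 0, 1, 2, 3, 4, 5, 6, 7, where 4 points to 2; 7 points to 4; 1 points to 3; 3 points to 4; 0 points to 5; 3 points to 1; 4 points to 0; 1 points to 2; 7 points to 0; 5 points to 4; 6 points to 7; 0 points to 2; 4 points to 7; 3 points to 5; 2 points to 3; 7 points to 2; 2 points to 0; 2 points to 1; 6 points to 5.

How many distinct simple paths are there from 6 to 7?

6→5→4→7
6→7

2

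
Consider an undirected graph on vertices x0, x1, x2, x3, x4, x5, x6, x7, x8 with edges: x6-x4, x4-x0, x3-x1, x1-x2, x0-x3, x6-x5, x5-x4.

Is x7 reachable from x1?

No

Explore from x1.
Distance 1: reach x2, x3.
Distance 2: reach x0.
Distance 3: reach x4.
Distance 4: reach x5, x6.
The search is exhausted without reaching x7; it lies in a different component.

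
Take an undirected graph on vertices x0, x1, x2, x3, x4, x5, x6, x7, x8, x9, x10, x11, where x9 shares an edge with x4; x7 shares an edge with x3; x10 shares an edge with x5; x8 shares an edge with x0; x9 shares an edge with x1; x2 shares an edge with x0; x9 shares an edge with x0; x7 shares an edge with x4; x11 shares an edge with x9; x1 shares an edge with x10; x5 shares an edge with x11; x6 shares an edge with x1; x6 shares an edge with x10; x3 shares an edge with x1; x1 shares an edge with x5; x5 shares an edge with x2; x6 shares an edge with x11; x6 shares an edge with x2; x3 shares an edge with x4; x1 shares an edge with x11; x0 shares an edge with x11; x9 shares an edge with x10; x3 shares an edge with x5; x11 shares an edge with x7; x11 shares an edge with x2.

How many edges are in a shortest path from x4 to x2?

3

Distance 0: x4.
Distance 1: x3, x7, x9.
Distance 2: x0, x1, x5, x10, x11.
Distance 3: x2, x6, x8 — contains x2.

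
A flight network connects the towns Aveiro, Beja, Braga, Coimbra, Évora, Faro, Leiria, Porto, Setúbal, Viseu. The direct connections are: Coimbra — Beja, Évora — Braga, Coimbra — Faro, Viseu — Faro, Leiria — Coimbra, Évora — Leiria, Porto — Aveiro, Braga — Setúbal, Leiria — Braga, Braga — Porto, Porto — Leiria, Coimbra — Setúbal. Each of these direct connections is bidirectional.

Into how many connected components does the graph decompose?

From Aveiro: component {Aveiro, Beja, Braga, Coimbra, Évora, Faro, Leiria, Porto, Setúbal, Viseu}.
That's 1 component.

1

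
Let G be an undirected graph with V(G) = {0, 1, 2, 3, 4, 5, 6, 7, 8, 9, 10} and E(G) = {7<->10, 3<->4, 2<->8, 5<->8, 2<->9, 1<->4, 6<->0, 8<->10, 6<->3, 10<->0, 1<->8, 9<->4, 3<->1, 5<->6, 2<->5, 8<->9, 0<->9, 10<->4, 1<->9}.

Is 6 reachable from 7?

Yes

Explore from 7.
Distance 1: reach 10.
Distance 2: reach 0, 4, 8.
Distance 3: reach 1, 2, 3, 5, 6, 9.
Found 6.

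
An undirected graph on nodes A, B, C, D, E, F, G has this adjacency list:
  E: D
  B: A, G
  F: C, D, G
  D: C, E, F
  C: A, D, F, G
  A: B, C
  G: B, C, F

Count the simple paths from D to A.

D–C–A
D–C–F–G–B–A
D–C–G–B–A
D–F–C–A
D–F–C–G–B–A
D–F–G–B–A
D–F–G–C–A

7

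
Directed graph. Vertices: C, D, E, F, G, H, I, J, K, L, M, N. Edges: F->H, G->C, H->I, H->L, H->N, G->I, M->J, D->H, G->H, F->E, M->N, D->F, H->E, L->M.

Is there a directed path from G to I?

Explore from G.
Distance 1: reach C, H, I.
Found I.

Yes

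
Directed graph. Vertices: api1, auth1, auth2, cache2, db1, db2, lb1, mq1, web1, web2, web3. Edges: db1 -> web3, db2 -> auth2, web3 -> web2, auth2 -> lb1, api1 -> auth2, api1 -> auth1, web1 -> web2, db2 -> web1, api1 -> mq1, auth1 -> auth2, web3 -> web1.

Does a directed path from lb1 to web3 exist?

lb1 has no outgoing edges, so nothing is reachable from it.

No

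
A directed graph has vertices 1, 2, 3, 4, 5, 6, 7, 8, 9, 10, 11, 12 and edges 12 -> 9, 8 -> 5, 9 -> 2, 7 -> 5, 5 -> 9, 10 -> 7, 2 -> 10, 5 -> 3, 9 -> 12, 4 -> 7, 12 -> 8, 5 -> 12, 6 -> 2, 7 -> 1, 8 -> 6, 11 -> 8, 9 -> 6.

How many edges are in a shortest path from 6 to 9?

Distance 0: 6.
Distance 1: 2.
Distance 2: 10.
Distance 3: 7.
Distance 4: 1, 5.
Distance 5: 3, 9, 12 — contains 9.

5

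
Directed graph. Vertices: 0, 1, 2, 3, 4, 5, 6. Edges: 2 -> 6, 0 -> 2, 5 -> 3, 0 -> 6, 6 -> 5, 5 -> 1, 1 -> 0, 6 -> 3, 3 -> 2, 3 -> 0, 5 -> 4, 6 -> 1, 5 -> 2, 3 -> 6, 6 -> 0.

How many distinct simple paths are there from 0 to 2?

4

0→2
0→6→3→2
0→6→5→2
0→6→5→3→2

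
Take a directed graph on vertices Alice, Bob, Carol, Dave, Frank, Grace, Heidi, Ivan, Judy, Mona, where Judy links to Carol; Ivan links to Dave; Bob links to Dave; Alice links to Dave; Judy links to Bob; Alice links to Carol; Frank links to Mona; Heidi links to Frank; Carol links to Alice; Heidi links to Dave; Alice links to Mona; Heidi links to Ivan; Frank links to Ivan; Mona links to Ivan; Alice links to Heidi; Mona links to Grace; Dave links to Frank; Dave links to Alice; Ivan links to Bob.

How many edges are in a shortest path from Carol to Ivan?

3

Distance 0: Carol.
Distance 1: Alice.
Distance 2: Dave, Heidi, Mona.
Distance 3: Frank, Grace, Ivan — contains Ivan.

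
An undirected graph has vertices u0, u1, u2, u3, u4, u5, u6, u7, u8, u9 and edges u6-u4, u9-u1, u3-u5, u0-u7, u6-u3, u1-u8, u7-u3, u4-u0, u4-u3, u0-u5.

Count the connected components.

3

From u0: component {u0, u3, u4, u5, u6, u7}.
From u1: component {u1, u8, u9}.
From u2: component {u2}.
That's 3 components.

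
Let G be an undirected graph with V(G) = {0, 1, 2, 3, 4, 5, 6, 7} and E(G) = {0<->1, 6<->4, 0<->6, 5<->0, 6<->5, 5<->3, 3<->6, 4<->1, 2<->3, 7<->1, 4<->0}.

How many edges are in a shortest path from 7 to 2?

Distance 0: 7.
Distance 1: 1.
Distance 2: 0, 4.
Distance 3: 5, 6.
Distance 4: 3.
Distance 5: 2 — contains 2.

5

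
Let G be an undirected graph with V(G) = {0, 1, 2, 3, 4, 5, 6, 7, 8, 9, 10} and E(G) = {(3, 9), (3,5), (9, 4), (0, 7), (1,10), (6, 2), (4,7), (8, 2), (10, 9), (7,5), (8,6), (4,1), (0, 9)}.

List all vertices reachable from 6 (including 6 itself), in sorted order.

2, 6, 8

Start at 6.
Its neighbours: 2, 8.
Nothing further is reachable.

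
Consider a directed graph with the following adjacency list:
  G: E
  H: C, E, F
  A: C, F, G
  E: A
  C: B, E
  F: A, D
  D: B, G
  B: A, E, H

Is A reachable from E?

Explore from E.
Distance 1: reach A.
Found A.

Yes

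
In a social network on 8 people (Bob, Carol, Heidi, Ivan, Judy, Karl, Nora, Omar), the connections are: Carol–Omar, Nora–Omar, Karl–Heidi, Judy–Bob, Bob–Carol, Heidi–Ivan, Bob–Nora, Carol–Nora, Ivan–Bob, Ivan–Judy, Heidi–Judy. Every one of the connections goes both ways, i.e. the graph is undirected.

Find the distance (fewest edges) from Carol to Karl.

Distance 0: Carol.
Distance 1: Bob, Nora, Omar.
Distance 2: Ivan, Judy.
Distance 3: Heidi.
Distance 4: Karl — contains Karl.

4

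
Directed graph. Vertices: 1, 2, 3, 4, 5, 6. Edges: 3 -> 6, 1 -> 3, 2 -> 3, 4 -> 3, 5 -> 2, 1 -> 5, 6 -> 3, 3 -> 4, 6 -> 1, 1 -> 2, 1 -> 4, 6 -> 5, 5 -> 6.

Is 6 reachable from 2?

Yes

Explore from 2.
Distance 1: reach 3.
Distance 2: reach 4, 6.
Found 6.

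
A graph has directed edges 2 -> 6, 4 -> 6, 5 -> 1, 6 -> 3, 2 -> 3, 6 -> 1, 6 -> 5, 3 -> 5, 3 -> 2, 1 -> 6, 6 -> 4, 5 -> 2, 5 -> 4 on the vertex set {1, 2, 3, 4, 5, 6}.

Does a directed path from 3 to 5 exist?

Explore from 3.
Distance 1: reach 2, 5.
Found 5.

Yes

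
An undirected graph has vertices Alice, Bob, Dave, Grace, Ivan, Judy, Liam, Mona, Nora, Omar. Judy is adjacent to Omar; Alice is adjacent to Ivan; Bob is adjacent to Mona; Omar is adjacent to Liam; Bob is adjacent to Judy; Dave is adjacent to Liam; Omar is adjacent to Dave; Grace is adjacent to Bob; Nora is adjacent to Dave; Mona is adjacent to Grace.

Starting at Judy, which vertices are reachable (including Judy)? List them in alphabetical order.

Start at Judy.
Its neighbours: Bob, Omar.
Then their neighbours: Dave, Grace, Liam, Mona.
Then next layer: Nora.
Nothing further is reachable.

Bob, Dave, Grace, Judy, Liam, Mona, Nora, Omar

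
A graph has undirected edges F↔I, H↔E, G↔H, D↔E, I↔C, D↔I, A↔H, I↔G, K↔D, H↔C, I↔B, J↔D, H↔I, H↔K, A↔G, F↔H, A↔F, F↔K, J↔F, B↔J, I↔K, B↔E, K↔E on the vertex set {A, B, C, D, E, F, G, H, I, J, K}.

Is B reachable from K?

Yes

Explore from K.
Distance 1: reach D, E, F, H, I.
Distance 2: reach A, B, C, G, J.
Found B.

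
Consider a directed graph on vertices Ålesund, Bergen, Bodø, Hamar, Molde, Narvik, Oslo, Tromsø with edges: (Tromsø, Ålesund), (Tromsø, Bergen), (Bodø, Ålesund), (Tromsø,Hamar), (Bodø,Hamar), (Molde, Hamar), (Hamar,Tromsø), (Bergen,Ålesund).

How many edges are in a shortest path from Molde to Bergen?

3

Distance 0: Molde.
Distance 1: Hamar.
Distance 2: Tromsø.
Distance 3: Ålesund, Bergen — contains Bergen.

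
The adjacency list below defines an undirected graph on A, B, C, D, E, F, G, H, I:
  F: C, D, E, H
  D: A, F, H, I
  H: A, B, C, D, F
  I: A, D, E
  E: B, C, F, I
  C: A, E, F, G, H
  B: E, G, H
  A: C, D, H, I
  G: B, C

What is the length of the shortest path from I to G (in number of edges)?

3

Distance 0: I.
Distance 1: A, D, E.
Distance 2: B, C, F, H.
Distance 3: G — contains G.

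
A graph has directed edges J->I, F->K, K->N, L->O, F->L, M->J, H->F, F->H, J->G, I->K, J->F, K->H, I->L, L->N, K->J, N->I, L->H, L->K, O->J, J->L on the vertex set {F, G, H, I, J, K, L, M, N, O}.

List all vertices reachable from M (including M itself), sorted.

Start at M.
Its neighbours: J.
Then their neighbours: F, G, I, L.
Then next layer: H, K, N, O.
Every vertex is now reached.

F, G, H, I, J, K, L, M, N, O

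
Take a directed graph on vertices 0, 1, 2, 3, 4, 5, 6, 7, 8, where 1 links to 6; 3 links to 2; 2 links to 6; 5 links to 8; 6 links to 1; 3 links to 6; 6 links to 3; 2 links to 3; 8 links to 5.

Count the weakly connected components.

5

From 0: component {0}.
From 1: component {1, 2, 3, 6}.
From 4: component {4}.
From 5: component {5, 8}.
From 7: component {7}.
That's 5 components.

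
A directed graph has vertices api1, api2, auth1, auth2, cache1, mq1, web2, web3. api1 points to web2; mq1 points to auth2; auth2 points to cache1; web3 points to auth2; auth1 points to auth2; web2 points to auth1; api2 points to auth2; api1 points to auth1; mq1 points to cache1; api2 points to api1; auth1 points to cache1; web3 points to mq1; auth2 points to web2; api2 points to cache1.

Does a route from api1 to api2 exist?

Explore from api1.
Distance 1: reach auth1, web2.
Distance 2: reach auth2, cache1.
The search from api1 is exhausted; no directed path reaches api2.

No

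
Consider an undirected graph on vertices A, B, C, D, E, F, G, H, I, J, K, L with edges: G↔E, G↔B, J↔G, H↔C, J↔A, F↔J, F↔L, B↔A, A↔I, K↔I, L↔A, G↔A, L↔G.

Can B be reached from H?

No

Explore from H.
Distance 1: reach C.
The search is exhausted without reaching B; it lies in a different component.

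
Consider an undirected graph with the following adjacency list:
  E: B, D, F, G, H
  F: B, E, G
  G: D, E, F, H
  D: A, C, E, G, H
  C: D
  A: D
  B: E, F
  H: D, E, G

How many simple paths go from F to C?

F–B–E–D–C
F–B–E–G–D–C
F–B–E–G–H–D–C
F–B–E–H–D–C
F–B–E–H–G–D–C
F–E–D–C
F–E–G–D–C
F–E–G–H–D–C
F–E–H–D–C
F–E–H–G–D–C
F–G–D–C
F–G–E–D–C
F–G–E–H–D–C
F–G–H–D–C
F–G–H–E–D–C

15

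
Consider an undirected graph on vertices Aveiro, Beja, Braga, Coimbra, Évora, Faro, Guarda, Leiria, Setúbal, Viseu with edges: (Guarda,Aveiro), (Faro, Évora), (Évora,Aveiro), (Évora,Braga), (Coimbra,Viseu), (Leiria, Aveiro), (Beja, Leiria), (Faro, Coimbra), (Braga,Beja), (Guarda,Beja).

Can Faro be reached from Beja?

Explore from Beja.
Distance 1: reach Braga, Guarda, Leiria.
Distance 2: reach Aveiro, Évora.
Distance 3: reach Faro.
Found Faro.

Yes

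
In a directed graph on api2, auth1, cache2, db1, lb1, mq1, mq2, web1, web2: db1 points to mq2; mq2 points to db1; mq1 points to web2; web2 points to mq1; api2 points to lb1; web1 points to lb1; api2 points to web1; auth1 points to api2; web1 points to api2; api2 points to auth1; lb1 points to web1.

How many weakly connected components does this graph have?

4

From api2: component {api2, auth1, lb1, web1}.
From cache2: component {cache2}.
From db1: component {db1, mq2}.
From mq1: component {mq1, web2}.
That's 4 components.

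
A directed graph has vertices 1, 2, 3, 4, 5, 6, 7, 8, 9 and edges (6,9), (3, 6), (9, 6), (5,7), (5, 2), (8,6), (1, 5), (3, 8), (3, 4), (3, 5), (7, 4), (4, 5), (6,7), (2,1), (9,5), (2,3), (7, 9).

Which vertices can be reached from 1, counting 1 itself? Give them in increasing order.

Start at 1.
Its neighbours: 5.
Then their neighbours: 2, 7.
Then next layer: 3, 4, 9.
Then next layer: 6, 8.
Every vertex is now reached.

1, 2, 3, 4, 5, 6, 7, 8, 9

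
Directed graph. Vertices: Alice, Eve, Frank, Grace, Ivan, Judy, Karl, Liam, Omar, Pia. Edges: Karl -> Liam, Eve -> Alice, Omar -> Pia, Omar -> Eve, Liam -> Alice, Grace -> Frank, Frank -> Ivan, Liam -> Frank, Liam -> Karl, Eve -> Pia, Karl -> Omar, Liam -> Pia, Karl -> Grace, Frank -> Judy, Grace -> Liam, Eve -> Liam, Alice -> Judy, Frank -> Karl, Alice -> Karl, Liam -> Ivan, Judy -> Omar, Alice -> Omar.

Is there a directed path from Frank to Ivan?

Explore from Frank.
Distance 1: reach Ivan, Judy, Karl.
Found Ivan.

Yes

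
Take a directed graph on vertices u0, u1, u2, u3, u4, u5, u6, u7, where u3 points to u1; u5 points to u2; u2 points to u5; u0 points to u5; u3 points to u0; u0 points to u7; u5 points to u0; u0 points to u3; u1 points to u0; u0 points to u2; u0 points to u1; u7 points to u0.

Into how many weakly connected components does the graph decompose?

From u0: component {u0, u1, u2, u3, u5, u7}.
From u4: component {u4}.
From u6: component {u6}.
That's 3 components.

3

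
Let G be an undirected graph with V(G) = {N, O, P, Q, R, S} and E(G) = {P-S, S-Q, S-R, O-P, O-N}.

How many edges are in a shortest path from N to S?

3

Distance 0: N.
Distance 1: O.
Distance 2: P.
Distance 3: S — contains S.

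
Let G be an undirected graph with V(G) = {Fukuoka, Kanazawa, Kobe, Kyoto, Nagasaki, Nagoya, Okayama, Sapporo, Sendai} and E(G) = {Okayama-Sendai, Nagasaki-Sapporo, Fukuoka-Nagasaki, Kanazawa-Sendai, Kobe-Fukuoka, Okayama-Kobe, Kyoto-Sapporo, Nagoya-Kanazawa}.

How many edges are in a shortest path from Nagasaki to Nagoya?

6

Distance 0: Nagasaki.
Distance 1: Fukuoka, Sapporo.
Distance 2: Kobe, Kyoto.
Distance 3: Okayama.
Distance 4: Sendai.
Distance 5: Kanazawa.
Distance 6: Nagoya — contains Nagoya.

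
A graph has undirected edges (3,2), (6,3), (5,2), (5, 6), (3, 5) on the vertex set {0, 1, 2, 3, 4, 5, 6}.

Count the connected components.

4

From 0: component {0}.
From 1: component {1}.
From 2: component {2, 3, 5, 6}.
From 4: component {4}.
That's 4 components.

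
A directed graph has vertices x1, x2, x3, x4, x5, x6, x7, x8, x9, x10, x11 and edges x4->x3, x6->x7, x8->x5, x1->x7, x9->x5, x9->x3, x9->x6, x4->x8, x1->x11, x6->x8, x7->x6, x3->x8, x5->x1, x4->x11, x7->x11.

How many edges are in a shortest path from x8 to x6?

4

Distance 0: x8.
Distance 1: x5.
Distance 2: x1.
Distance 3: x7, x11.
Distance 4: x6 — contains x6.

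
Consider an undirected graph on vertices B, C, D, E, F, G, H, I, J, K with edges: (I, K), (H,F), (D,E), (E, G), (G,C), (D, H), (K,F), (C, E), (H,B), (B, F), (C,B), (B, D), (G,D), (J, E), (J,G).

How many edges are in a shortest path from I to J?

6

Distance 0: I.
Distance 1: K.
Distance 2: F.
Distance 3: B, H.
Distance 4: C, D.
Distance 5: E, G.
Distance 6: J — contains J.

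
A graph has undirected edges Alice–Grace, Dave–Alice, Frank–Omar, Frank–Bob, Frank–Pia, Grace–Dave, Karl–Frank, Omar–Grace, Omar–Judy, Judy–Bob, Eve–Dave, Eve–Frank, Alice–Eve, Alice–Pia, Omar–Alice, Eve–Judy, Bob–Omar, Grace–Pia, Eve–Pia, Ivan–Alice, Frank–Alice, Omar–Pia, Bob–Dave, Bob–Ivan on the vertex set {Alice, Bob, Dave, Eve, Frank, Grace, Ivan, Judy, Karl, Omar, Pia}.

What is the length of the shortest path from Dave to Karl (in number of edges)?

3

Distance 0: Dave.
Distance 1: Alice, Bob, Eve, Grace.
Distance 2: Frank, Ivan, Judy, Omar, Pia.
Distance 3: Karl — contains Karl.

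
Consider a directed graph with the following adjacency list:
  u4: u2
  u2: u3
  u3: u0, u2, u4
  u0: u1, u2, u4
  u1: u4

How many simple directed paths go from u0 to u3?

u0→u1→u4→u2→u3
u0→u2→u3
u0→u4→u2→u3

3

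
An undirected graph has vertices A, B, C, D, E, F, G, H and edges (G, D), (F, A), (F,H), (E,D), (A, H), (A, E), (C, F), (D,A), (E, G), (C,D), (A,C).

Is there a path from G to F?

Explore from G.
Distance 1: reach D, E.
Distance 2: reach A, C.
Distance 3: reach F, H.
Found F.

Yes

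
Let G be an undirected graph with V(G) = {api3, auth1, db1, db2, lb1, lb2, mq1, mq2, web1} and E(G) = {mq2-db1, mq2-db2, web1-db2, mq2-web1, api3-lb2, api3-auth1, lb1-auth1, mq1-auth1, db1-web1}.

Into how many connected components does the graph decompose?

2

From api3: component {api3, auth1, lb1, lb2, mq1}.
From db1: component {db1, db2, mq2, web1}.
That's 2 components.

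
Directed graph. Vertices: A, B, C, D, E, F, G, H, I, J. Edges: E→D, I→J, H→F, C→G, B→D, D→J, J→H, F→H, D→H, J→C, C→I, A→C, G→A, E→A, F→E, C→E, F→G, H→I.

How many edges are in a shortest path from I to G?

3

Distance 0: I.
Distance 1: J.
Distance 2: C, H.
Distance 3: E, F, G — contains G.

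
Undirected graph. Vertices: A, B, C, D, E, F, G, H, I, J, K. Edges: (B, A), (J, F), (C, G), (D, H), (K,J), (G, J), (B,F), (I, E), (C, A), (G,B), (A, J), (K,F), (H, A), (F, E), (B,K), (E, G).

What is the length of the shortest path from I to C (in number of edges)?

3

Distance 0: I.
Distance 1: E.
Distance 2: F, G.
Distance 3: B, C, J, K — contains C.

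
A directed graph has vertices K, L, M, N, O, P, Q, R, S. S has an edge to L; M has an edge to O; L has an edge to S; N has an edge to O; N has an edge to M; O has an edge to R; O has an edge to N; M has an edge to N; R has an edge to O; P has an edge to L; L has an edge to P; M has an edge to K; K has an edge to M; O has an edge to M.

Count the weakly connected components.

3

From K: component {K, M, N, O, R}.
From L: component {L, P, S}.
From Q: component {Q}.
That's 3 components.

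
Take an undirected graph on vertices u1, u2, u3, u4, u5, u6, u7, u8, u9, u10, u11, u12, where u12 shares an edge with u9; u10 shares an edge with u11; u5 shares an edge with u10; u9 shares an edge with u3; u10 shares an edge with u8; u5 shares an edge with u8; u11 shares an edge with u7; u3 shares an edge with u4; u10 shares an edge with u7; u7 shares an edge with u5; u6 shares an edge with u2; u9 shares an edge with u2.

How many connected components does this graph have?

From u1: component {u1}.
From u2: component {u2, u3, u4, u6, u9, u12}.
From u5: component {u5, u7, u8, u10, u11}.
That's 3 components.

3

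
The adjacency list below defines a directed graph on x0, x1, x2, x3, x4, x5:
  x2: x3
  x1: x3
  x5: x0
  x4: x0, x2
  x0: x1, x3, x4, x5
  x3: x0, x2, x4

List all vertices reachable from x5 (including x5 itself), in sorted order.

Start at x5.
Its neighbours: x0.
Then their neighbours: x1, x3, x4.
Then next layer: x2.
Every vertex is now reached.

x0, x1, x2, x3, x4, x5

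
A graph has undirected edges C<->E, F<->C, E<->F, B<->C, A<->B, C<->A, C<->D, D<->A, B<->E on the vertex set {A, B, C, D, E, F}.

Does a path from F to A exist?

Yes

Explore from F.
Distance 1: reach C, E.
Distance 2: reach A, B, D.
Found A.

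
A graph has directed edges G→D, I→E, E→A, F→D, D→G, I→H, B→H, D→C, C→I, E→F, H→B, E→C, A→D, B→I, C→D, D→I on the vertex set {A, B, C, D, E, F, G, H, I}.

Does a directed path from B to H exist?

Explore from B.
Distance 1: reach H, I.
Found H.

Yes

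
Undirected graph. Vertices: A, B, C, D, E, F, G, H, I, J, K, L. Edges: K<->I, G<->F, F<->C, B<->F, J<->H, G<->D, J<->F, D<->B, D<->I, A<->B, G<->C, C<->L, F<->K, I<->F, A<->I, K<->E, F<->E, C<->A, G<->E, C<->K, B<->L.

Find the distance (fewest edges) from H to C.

Distance 0: H.
Distance 1: J.
Distance 2: F.
Distance 3: B, C, E, G, I, K — contains C.

3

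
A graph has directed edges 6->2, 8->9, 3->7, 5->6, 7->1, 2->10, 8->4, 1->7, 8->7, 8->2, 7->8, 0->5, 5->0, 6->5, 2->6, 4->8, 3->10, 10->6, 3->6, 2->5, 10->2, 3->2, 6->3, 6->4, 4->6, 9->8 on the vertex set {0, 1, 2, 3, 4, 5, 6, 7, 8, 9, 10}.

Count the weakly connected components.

1

From 0: component {0, 1, 2, 3, 4, 5, 6, 7, 8, 9, 10}.
That's 1 component.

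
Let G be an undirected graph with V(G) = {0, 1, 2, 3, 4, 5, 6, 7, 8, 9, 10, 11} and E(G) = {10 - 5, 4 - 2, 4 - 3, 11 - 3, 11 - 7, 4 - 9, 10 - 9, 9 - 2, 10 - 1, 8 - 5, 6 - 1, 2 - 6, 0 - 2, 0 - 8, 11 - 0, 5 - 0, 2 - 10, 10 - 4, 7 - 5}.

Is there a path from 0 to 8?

Yes

Explore from 0.
Distance 1: reach 2, 5, 8, 11.
Found 8.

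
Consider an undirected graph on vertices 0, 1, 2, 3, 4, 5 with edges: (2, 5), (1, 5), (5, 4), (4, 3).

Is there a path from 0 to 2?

No

0 has no edges, so nothing is reachable from it.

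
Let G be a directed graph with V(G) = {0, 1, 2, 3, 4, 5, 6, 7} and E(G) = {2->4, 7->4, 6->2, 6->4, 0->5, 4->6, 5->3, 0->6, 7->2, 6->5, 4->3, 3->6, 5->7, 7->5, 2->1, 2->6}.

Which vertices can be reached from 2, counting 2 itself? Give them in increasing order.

1, 2, 3, 4, 5, 6, 7

Start at 2.
Its neighbours: 1, 4, 6.
Then their neighbours: 3, 5.
Then next layer: 7.
Nothing further is reachable.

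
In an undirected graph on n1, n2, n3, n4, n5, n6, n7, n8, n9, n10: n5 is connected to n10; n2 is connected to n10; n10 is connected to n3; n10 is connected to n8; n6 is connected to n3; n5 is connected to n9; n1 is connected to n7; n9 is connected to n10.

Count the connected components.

From n1: component {n1, n7}.
From n2: component {n2, n3, n5, n6, n8, n9, n10}.
From n4: component {n4}.
That's 3 components.

3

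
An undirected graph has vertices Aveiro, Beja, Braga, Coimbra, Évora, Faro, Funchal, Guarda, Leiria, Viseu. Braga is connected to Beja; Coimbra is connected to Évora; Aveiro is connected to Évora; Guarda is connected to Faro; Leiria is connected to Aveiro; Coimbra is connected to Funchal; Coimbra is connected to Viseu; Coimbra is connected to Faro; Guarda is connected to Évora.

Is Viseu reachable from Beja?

No

Explore from Beja.
Distance 1: reach Braga.
The search is exhausted without reaching Viseu; it lies in a different component.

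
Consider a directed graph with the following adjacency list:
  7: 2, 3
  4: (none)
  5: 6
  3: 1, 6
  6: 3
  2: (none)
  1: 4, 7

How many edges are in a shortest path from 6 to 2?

4

Distance 0: 6.
Distance 1: 3.
Distance 2: 1.
Distance 3: 4, 7.
Distance 4: 2 — contains 2.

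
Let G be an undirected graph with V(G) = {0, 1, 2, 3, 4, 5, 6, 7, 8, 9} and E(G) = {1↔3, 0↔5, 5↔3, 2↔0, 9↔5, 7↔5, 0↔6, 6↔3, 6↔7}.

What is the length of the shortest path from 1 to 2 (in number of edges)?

Distance 0: 1.
Distance 1: 3.
Distance 2: 5, 6.
Distance 3: 0, 7, 9.
Distance 4: 2 — contains 2.

4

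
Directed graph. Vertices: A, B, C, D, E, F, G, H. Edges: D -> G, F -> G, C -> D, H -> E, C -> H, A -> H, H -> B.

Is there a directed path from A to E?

Explore from A.
Distance 1: reach H.
Distance 2: reach B, E.
Found E.

Yes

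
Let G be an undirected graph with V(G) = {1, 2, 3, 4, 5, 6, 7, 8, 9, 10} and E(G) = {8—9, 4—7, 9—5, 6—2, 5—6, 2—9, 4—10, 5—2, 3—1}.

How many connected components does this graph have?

From 1: component {1, 3}.
From 2: component {2, 5, 6, 8, 9}.
From 4: component {4, 7, 10}.
That's 3 components.

3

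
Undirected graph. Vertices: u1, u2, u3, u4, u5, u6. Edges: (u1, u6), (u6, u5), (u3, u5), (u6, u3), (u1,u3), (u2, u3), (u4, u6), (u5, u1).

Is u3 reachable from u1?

Yes

Explore from u1.
Distance 1: reach u3, u5, u6.
Found u3.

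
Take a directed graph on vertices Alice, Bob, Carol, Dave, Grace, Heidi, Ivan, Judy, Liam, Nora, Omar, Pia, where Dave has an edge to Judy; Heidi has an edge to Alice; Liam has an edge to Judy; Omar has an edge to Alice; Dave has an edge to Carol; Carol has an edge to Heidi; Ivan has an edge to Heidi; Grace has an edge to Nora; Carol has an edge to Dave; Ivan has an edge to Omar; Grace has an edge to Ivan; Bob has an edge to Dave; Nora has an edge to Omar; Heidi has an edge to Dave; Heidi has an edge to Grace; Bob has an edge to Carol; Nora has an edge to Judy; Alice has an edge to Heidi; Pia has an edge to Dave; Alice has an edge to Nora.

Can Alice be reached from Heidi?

Yes

Explore from Heidi.
Distance 1: reach Alice, Dave, Grace.
Found Alice.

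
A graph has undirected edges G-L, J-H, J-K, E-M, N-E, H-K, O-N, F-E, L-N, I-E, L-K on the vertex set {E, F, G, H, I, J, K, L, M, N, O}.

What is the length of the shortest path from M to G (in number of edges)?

4

Distance 0: M.
Distance 1: E.
Distance 2: F, I, N.
Distance 3: L, O.
Distance 4: G, K — contains G.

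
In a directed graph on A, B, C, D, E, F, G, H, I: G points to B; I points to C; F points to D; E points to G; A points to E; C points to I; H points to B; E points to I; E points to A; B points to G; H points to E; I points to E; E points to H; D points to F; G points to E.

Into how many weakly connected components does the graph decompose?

From A: component {A, B, C, E, G, H, I}.
From D: component {D, F}.
That's 2 components.

2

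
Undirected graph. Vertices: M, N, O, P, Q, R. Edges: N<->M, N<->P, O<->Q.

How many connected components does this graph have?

From M: component {M, N, P}.
From O: component {O, Q}.
From R: component {R}.
That's 3 components.

3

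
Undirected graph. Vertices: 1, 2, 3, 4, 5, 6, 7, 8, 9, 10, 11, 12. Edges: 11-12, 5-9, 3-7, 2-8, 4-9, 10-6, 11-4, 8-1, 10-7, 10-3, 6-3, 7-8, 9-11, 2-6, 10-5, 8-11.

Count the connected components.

From 1: component {1, 2, 3, 4, 5, 6, 7, 8, 9, 10, 11, 12}.
That's 1 component.

1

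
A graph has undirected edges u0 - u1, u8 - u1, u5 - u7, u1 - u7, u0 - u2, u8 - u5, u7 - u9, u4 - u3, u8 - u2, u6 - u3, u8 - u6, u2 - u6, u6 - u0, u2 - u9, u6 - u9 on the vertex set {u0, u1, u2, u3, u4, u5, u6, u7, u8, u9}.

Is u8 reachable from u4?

Explore from u4.
Distance 1: reach u3.
Distance 2: reach u6.
Distance 3: reach u0, u2, u8, u9.
Found u8.

Yes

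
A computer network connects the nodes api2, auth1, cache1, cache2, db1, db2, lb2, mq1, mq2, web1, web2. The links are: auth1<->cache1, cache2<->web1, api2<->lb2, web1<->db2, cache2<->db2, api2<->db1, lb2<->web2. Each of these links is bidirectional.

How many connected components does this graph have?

From api2: component {api2, db1, lb2, web2}.
From auth1: component {auth1, cache1}.
From cache2: component {cache2, db2, web1}.
From mq1: component {mq1}.
From mq2: component {mq2}.
That's 5 components.

5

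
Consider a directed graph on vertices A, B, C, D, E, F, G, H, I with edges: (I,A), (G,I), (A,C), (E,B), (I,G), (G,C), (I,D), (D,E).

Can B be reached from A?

Explore from A.
Distance 1: reach C.
The search from A is exhausted; no directed path reaches B.

No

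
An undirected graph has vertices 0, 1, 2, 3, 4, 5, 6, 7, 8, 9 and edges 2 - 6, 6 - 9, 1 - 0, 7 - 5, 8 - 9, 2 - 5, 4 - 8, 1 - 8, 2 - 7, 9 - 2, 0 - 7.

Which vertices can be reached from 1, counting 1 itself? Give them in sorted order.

0, 1, 2, 4, 5, 6, 7, 8, 9

Start at 1.
Its neighbours: 0, 8.
Then their neighbours: 4, 7, 9.
Then next layer: 2, 5, 6.
Nothing further is reachable.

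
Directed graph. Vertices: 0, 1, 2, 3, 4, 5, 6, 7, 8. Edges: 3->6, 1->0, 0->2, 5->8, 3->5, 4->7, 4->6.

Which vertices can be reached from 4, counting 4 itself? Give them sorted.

Start at 4.
Its neighbours: 6, 7.
Nothing further is reachable.

4, 6, 7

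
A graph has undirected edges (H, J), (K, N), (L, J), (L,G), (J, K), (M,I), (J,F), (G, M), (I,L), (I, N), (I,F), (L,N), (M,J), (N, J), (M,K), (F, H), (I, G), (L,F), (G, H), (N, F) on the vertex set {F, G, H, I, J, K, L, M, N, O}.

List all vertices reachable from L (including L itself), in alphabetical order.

Start at L.
Its neighbours: F, G, I, J, N.
Then their neighbours: H, K, M.
Nothing further is reachable.

F, G, H, I, J, K, L, M, N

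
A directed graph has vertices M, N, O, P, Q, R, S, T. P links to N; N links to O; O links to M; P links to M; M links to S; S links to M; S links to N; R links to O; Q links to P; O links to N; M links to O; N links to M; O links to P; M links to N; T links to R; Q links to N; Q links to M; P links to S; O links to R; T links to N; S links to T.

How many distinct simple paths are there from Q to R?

Q→M→N→O→P→S→T→R
Q→M→N→O→R
Q→M→O→P→S→T→R
Q→M→O→R
Q→M→S→N→O→R
Q→M→S→T→N→O→R
Q→M→S→T→R
Q→N→M→O→P→S→T→R
... and 22 more.

30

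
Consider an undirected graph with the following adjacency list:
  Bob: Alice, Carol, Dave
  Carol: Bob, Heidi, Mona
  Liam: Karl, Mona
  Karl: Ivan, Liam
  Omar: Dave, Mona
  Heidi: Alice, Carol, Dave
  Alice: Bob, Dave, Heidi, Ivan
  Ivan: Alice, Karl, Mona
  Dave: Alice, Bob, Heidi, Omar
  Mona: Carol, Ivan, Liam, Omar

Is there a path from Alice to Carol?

Yes

Explore from Alice.
Distance 1: reach Bob, Dave, Heidi, Ivan.
Distance 2: reach Carol, Karl, Mona, Omar.
Found Carol.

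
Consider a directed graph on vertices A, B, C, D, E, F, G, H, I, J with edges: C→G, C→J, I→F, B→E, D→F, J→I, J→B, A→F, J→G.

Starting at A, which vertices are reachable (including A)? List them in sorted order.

A, F

Start at A.
Its neighbours: F.
Nothing further is reachable.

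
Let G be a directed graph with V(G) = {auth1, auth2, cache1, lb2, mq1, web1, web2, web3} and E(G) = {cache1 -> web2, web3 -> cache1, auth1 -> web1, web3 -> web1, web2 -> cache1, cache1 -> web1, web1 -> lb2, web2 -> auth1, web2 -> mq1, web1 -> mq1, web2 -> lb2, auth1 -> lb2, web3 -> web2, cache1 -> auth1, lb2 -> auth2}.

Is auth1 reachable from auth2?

No

auth2 has no outgoing edges, so nothing is reachable from it.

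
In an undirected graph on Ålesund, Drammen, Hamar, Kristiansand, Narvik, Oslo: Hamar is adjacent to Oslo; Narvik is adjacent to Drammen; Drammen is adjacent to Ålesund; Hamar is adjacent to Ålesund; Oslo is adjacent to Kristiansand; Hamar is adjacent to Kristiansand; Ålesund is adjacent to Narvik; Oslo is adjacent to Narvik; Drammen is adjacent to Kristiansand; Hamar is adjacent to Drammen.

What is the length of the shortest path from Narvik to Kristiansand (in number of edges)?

2

Distance 0: Narvik.
Distance 1: Ålesund, Drammen, Oslo.
Distance 2: Hamar, Kristiansand — contains Kristiansand.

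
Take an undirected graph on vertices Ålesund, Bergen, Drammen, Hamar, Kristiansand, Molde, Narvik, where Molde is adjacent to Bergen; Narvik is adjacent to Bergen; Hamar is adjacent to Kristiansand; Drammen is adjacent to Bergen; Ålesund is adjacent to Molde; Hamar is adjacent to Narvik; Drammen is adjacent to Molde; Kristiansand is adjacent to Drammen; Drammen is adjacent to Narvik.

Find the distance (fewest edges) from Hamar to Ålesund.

Distance 0: Hamar.
Distance 1: Kristiansand, Narvik.
Distance 2: Bergen, Drammen.
Distance 3: Molde.
Distance 4: Ålesund — contains Ålesund.

4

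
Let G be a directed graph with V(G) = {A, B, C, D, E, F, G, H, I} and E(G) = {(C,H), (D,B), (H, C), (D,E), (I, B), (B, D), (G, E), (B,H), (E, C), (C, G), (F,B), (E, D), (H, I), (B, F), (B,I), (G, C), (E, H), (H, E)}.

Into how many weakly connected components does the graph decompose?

From A: component {A}.
From B: component {B, C, D, E, F, G, H, I}.
That's 2 components.

2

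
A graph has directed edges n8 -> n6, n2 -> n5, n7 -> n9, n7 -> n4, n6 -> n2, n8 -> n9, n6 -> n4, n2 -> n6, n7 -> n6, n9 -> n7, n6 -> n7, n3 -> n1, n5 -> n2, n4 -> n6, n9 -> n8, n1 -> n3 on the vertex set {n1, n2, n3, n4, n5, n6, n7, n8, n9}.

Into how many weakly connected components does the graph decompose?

2

From n1: component {n1, n3}.
From n2: component {n2, n4, n5, n6, n7, n8, n9}.
That's 2 components.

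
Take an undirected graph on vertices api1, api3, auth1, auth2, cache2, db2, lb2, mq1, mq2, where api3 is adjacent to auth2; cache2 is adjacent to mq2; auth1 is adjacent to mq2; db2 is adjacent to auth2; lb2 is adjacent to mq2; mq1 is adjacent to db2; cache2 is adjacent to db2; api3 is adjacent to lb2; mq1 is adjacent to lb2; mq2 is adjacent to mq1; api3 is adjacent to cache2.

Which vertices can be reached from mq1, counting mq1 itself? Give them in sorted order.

Start at mq1.
Its neighbours: db2, lb2, mq2.
Then their neighbours: api3, auth1, auth2, cache2.
Nothing further is reachable.

api3, auth1, auth2, cache2, db2, lb2, mq1, mq2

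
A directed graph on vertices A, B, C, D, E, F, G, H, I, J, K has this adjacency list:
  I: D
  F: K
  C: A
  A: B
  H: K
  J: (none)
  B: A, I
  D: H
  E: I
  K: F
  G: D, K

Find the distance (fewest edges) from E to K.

Distance 0: E.
Distance 1: I.
Distance 2: D.
Distance 3: H.
Distance 4: K — contains K.

4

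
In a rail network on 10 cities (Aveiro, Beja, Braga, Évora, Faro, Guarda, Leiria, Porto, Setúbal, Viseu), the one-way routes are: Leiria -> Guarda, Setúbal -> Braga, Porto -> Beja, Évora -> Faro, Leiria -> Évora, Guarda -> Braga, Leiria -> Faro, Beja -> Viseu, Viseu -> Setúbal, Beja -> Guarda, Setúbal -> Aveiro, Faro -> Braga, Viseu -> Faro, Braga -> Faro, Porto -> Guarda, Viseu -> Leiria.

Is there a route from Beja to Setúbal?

Yes

Explore from Beja.
Distance 1: reach Guarda, Viseu.
Distance 2: reach Braga, Faro, Leiria, Setúbal.
Found Setúbal.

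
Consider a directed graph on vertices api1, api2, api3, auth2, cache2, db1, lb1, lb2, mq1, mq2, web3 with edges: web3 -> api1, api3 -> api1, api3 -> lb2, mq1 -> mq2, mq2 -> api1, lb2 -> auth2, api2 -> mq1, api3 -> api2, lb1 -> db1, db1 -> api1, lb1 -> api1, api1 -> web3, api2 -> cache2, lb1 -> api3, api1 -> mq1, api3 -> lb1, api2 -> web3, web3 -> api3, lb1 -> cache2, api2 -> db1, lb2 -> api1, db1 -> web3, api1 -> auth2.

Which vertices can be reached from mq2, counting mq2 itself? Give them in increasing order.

api1, api2, api3, auth2, cache2, db1, lb1, lb2, mq1, mq2, web3

Start at mq2.
Its neighbours: api1.
Then their neighbours: auth2, mq1, web3.
Then next layer: api3.
Then next layer: api2, lb1, lb2.
Then next layer: cache2, db1.
Every vertex is now reached.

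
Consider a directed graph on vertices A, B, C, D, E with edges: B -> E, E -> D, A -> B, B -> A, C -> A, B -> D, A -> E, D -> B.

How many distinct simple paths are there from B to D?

B→A→E→D
B→D
B→E→D

3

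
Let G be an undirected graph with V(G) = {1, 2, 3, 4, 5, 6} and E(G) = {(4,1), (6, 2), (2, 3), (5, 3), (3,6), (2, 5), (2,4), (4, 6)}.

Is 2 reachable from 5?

Explore from 5.
Distance 1: reach 2, 3.
Found 2.

Yes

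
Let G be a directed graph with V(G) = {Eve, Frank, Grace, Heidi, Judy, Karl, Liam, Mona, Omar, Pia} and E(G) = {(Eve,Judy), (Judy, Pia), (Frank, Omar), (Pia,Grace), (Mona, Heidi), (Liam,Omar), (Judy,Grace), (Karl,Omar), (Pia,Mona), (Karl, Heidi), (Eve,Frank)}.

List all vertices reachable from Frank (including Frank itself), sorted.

Frank, Omar

Start at Frank.
Its neighbours: Omar.
Nothing further is reachable.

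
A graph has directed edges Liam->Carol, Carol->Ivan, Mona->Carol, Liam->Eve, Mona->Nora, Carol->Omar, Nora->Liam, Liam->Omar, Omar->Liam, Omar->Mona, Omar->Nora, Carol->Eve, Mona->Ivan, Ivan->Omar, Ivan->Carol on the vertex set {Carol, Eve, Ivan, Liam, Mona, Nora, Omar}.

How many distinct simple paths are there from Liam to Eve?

4

Liam→Carol→Eve
Liam→Eve
Liam→Omar→Mona→Carol→Eve
Liam→Omar→Mona→Ivan→Carol→Eve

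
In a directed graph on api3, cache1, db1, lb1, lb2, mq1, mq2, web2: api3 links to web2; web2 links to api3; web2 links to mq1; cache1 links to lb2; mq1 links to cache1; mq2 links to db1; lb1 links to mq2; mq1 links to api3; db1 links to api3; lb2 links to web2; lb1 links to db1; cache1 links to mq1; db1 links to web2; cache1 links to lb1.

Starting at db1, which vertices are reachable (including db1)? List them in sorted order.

api3, cache1, db1, lb1, lb2, mq1, mq2, web2

Start at db1.
Its neighbours: api3, web2.
Then their neighbours: mq1.
Then next layer: cache1.
Then next layer: lb1, lb2.
Then next layer: mq2.
Every vertex is now reached.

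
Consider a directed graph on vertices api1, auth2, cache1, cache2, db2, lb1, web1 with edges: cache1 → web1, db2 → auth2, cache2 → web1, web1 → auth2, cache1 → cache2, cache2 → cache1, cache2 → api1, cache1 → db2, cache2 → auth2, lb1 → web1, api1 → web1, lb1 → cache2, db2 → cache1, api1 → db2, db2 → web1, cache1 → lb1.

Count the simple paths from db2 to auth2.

db2→auth2
db2→cache1→cache2→api1→web1→auth2
db2→cache1→cache2→auth2
db2→cache1→cache2→web1→auth2
db2→cache1→lb1→cache2→api1→web1→auth2
db2→cache1→lb1→cache2→auth2
db2→cache1→lb1→cache2→web1→auth2
db2→cache1→lb1→web1→auth2
db2→cache1→web1→auth2
db2→web1→auth2

10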